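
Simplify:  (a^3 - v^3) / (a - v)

a^2 + a*v + v^2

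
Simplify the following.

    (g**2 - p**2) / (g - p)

Difference of squares: factor out (g - p).

g + p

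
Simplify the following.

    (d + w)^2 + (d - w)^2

Write as f(d,w) + f(d,-w) and expand.

2*d^2 + 2*w^2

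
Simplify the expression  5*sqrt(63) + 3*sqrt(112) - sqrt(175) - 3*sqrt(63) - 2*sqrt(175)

5*sqrt(63) = 15*sqrt(7); 3*sqrt(112) = 12*sqrt(7); sqrt(175) = 5*sqrt(7); 3*sqrt(63) = 9*sqrt(7); 2*sqrt(175) = 10*sqrt(7)
Combine: (15 + 12 - 5 - 9 - 10)·sqrt(7) = 3*sqrt(7)

3*sqrt(7)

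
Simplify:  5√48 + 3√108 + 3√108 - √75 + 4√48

67*√3

5√48 = 20*√3; 3√108 = 18*√3; 3√108 = 18*√3; √75 = 5*√3; 4√48 = 16*√3
Combine: (20 + 18 + 18 - 5 + 16)·√3 = 67*√3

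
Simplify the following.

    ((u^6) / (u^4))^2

Inside the bracket: u^2
Raise to the power 2: u^4

u^4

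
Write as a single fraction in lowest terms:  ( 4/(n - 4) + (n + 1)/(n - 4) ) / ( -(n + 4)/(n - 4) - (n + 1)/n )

Numerator: 4/(n - 4) + (n + 1)/(n - 4) = (n + 5)/(n - 4)
Denominator: -(n + 4)/(n - 4) - (n + 1)/n = (-2*n^2 - n + 4)/(n^2 - 4*n)
Divide: ((n + 5)/(n - 4)) · ((n^2 - 4*n)/(-2*n^2 - n + 4)) = (-n^2 - 5*n)/(2*n^2 + n - 4)

(-n^2 - 5*n)/(2*n^2 + n - 4)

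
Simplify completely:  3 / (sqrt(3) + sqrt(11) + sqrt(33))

(-75*sqrt(11) - 123*sqrt(3) + 198 + 57*sqrt(33))/229

Group as (sqrt(3) + sqrt(11)) + sqrt(33); multiply by (sqrt(3) + sqrt(11)) - sqrt(33), then rationalise the remaining surd.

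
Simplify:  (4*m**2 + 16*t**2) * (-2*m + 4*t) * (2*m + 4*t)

-16*m**4 + 256*t**4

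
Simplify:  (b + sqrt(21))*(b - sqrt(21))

b**2 - 21

Product of conjugates: (P+Q)(P-Q) = P**2 - Q**2.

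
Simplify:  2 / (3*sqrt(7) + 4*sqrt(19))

(-6*sqrt(7) + 8*sqrt(19))/241

Multiply numerator and denominator by -4*sqrt(19) + 3*sqrt(7).
Denominator becomes -241; numerator becomes -8*sqrt(19) + 6*sqrt(7).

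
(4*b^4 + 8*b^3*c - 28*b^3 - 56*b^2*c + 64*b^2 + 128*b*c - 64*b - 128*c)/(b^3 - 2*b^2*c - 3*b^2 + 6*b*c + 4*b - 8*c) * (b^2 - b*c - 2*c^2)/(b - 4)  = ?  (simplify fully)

4*b^2 + 12*b*c + 8*c^2

Factor: 4*b^4 + 8*b^3*c - 28*b^3 - 56*b^2*c + 64*b^2 + 128*b*c - 64*b - 128*c = 4*(b + 2*c)*(b^2 - 3*b + 4)*(b - 4);  b^3 - 2*b^2*c - 3*b^2 + 6*b*c + 4*b - 8*c = (b^2 - 3*b + 4)*(b - 2*c);  b^2 - b*c - 2*c^2 = (b - 2*c)*(b + c)
Cancel the common factors (b^2 - 3*b + 4), (b - 4), (b - 2*c).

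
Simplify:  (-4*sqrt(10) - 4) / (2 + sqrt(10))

(-16 + 2*sqrt(10))/3

Multiply numerator and denominator by -sqrt(10) + 2.
Denominator becomes -6; numerator becomes -4*sqrt(10) + 32.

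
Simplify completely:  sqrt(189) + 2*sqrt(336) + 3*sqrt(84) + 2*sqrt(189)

23*sqrt(21)

sqrt(189) = 3*sqrt(21); 2*sqrt(336) = 8*sqrt(21); 3*sqrt(84) = 6*sqrt(21); 2*sqrt(189) = 6*sqrt(21)
Combine: (3 + 8 + 6 + 6)·sqrt(21) = 23*sqrt(21)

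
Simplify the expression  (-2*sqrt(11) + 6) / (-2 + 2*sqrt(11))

Multiply numerator and denominator by -2*sqrt(11) - 2.
Denominator becomes -40; numerator becomes -8*sqrt(11) + 32.

(-4 + sqrt(11))/5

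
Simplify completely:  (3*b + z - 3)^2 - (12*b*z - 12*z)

Expanding gives 9*b^2 - 6*b*z - 18*b + z^2 + 6*z + 9, a perfect square.

(-3*b + z + 3)^2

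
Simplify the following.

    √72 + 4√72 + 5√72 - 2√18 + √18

57*√2

√72 = 6*√2; 4√72 = 24*√2; 5√72 = 30*√2; 2√18 = 6*√2; √18 = 3*√2
Combine: (6 + 24 + 30 - 6 + 3)·√2 = 57*√2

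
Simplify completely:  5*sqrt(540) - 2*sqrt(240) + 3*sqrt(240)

5*sqrt(540) = 30*sqrt(15); 2*sqrt(240) = 8*sqrt(15); 3*sqrt(240) = 12*sqrt(15)
Combine: (30 - 8 + 12)·sqrt(15) = 34*sqrt(15)

34*sqrt(15)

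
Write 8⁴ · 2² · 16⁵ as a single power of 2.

2^34

8⁴ = 2^12; 2² = 2^2; 16⁵ = 2^20
Combine exponents: 2^34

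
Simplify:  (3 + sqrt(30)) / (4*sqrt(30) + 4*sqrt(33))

(-10 - sqrt(30) + sqrt(33) + sqrt(110))/4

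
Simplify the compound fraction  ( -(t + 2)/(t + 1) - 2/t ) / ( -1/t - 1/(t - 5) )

(t³ - t² - 18*t - 10)/(2*t² - 3*t - 5)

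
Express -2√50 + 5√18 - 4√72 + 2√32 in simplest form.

-11*√2

2√50 = 10*√2; 5√18 = 15*√2; 4√72 = 24*√2; 2√32 = 8*√2
Combine: (-10 + 15 - 24 + 8)·√2 = -11*√2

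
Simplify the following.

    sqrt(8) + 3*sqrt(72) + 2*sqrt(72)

32*sqrt(2)

sqrt(8) = 2*sqrt(2); 3*sqrt(72) = 18*sqrt(2); 2*sqrt(72) = 12*sqrt(2)
Combine: (2 + 18 + 12)·sqrt(2) = 32*sqrt(2)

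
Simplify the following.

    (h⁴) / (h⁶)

h^(-2)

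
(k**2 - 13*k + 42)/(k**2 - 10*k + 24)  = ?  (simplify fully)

Factor: k**2 - 13*k + 42 = (k - 6)*(k - 7);  k**2 - 10*k + 24 = (k - 4)*(k - 6)
Cancel the common factor (k - 6).

(k - 7)/(k - 4)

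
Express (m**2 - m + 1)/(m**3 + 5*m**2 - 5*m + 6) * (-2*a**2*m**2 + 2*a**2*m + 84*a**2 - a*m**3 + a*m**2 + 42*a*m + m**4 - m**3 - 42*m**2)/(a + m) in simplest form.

-2*a*m + 14*a + m**2 - 7*m

Factor: m**3 + 5*m**2 - 5*m + 6 = (m**2 - m + 1)*(m + 6);  -2*a**2*m**2 + 2*a**2*m + 84*a**2 - a*m**3 + a*m**2 + 42*a*m + m**4 - m**3 - 42*m**2 = (-2*a + m)*(m - 7)*(a + m)*(m + 6)
Cancel the common factors (m**2 - m + 1), (m + 6), (a + m).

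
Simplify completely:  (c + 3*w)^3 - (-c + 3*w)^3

2*c*(c^2 + 27*w^2)

Only the odd-power cross terms survive.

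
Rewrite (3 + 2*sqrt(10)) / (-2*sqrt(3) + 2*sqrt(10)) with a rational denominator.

Multiply numerator and denominator by 2*sqrt(3) + 2*sqrt(10).
Denominator becomes 28; numerator becomes 6*sqrt(3) + 6*sqrt(10) + 4*sqrt(30) + 40.

(3*sqrt(3) + 3*sqrt(10) + 2*sqrt(30) + 20)/14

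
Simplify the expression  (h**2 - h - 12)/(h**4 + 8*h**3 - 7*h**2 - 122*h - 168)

Factor: h**2 - h - 12 = (h + 3)*(h - 4);  h**4 + 8*h**3 - 7*h**2 - 122*h - 168 = (h + 3)*(h + 2)*(h + 7)*(h - 4)
Cancel the common factors (h - 4), (h + 3).

1/(h**2 + 9*h + 14)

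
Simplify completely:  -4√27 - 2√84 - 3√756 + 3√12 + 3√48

4√27 = 12*√3; 2√84 = 4*√21; 3√756 = 18*√21; 3√12 = 6*√3; 3√48 = 12*√3

-22*√21 + 6*√3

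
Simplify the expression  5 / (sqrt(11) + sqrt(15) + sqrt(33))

(-330*sqrt(5) - 35*sqrt(33) + 145*sqrt(15) + 185*sqrt(11))/611

Group as (sqrt(11) + sqrt(33)) + sqrt(15); multiply by (sqrt(11) + sqrt(33)) - sqrt(15), then rationalise the remaining surd.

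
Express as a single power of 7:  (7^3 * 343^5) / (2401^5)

7^3 = 7^3; 343^5 = 7^15; 2401^5 = 7^20
Combine exponents: 7^(-2)

7^(-2)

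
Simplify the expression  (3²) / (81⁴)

3² = 3^2; 81⁴ = 3^16
Combine exponents: 3^(-14)

3^(-14)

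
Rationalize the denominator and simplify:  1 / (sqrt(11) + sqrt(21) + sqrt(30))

Group as (sqrt(11) + sqrt(21)) + sqrt(30); multiply by (sqrt(11) + sqrt(21)) - sqrt(30), then rationalise the remaining surd.

(-3*sqrt(770) + sqrt(30) + 10*sqrt(21) + 20*sqrt(11))/460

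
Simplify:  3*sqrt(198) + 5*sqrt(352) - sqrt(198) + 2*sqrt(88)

3*sqrt(198) = 9*sqrt(22); 5*sqrt(352) = 20*sqrt(22); sqrt(198) = 3*sqrt(22); 2*sqrt(88) = 4*sqrt(22)
Combine: (9 + 20 - 3 + 4)·sqrt(22) = 30*sqrt(22)

30*sqrt(22)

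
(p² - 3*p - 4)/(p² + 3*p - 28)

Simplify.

Factor: p² - 3*p - 4 = (p - 4)·(p + 1);  p² + 3*p - 28 = (p - 4)·(p + 7)
Cancel the common factor (p - 4).

(p + 1)/(p + 7)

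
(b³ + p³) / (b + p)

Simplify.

Apply the sum-of-cubes factorisation and cancel (b + p).

b² - b*p + p²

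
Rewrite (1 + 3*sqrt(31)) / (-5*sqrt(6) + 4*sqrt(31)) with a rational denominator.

Multiply numerator and denominator by 5*sqrt(6) + 4*sqrt(31).
Denominator becomes 346; numerator becomes 5*sqrt(6) + 4*sqrt(31) + 15*sqrt(186) + 372.

(5*sqrt(6) + 4*sqrt(31) + 15*sqrt(186) + 372)/346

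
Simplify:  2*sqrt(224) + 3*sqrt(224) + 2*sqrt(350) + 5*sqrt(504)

60*sqrt(14)

2*sqrt(224) = 8*sqrt(14); 3*sqrt(224) = 12*sqrt(14); 2*sqrt(350) = 10*sqrt(14); 5*sqrt(504) = 30*sqrt(14)
Combine: (8 + 12 + 10 + 30)·sqrt(14) = 60*sqrt(14)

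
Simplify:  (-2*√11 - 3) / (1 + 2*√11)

Multiply numerator and denominator by -2*√11 + 1.
Denominator becomes -43; numerator becomes 4*√11 + 41.

(-41 - 4*√11)/43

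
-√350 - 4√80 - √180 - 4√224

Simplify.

-21*√14 - 22*√5

√350 = 5*√14; 4√80 = 16*√5; √180 = 6*√5; 4√224 = 16*√14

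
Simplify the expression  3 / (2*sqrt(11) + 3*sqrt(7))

Multiply numerator and denominator by -3*sqrt(7) + 2*sqrt(11).
Denominator becomes -19; numerator becomes -9*sqrt(7) + 6*sqrt(11).

(-6*sqrt(11) + 9*sqrt(7))/19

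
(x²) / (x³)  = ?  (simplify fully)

1/x

Quotient: (x^-1)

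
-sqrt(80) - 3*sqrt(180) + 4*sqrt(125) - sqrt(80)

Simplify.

-6*sqrt(5)

sqrt(80) = 4*sqrt(5); 3*sqrt(180) = 18*sqrt(5); 4*sqrt(125) = 20*sqrt(5); sqrt(80) = 4*sqrt(5)
Combine: (-4 - 18 + 20 - 4)·sqrt(5) = -6*sqrt(5)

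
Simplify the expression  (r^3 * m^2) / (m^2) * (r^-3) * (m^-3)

m^(-3)

Quotient: r^3
Multiply by (r^-3) * (m^-3): add exponents.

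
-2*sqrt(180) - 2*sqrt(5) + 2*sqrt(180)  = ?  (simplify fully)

2*sqrt(180) = 12*sqrt(5); 2*sqrt(5) = 2*sqrt(5); 2*sqrt(180) = 12*sqrt(5)
Combine: (-12 - 2 + 12)·sqrt(5) = -2*sqrt(5)

-2*sqrt(5)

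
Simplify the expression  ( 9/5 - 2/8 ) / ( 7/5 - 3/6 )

31/18

Numerator: 9/5 - 2/8 = 31/20
Denominator: 7/5 - 3/6 = 9/10
Divide: (31/20) · (10/9) = 31/18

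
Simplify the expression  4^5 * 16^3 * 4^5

4^5 = 2^10; 16^3 = 2^12; 4^5 = 2^10
Combine exponents: 2^32

2^32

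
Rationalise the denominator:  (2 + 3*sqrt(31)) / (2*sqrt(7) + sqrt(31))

(-6*sqrt(217) - 4*sqrt(7) + 2*sqrt(31) + 93)/3

Multiply numerator and denominator by -2*sqrt(7) + sqrt(31).
Denominator becomes 3; numerator becomes -6*sqrt(217) - 4*sqrt(7) + 2*sqrt(31) + 93.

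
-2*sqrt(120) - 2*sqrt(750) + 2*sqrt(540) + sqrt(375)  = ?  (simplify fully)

-14*sqrt(30) + 17*sqrt(15)

2*sqrt(120) = 4*sqrt(30); 2*sqrt(750) = 10*sqrt(30); 2*sqrt(540) = 12*sqrt(15); sqrt(375) = 5*sqrt(15)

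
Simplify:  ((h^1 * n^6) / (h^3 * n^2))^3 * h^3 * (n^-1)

n^11/h^3

Inside the bracket: (h^-2) * n^4
Raise to the power 3: (h^-6) * n^12
Multiply by h^3 * (n^-1): add exponents.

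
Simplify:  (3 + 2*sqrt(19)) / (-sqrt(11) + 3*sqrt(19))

Multiply numerator and denominator by sqrt(11) + 3*sqrt(19).
Denominator becomes 160; numerator becomes 3*sqrt(11) + 2*sqrt(209) + 9*sqrt(19) + 114.

(3*sqrt(11) + 2*sqrt(209) + 9*sqrt(19) + 114)/160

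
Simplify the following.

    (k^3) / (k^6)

k^(-3)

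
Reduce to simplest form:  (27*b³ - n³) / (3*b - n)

Apply the difference-of-cubes factorisation and cancel (3*b - n).

9*b² + 3*b*n + n²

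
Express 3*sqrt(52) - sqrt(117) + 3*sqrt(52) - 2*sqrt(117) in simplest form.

3*sqrt(13)

3*sqrt(52) = 6*sqrt(13); sqrt(117) = 3*sqrt(13); 3*sqrt(52) = 6*sqrt(13); 2*sqrt(117) = 6*sqrt(13)
Combine: (6 - 3 + 6 - 6)·sqrt(13) = 3*sqrt(13)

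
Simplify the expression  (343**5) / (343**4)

343**5 = 7**15; 343**4 = 7**12
Combine exponents: 7**3

7**3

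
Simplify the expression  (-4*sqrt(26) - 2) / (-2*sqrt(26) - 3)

(-8*sqrt(26) + 202)/95

Multiply numerator and denominator by -3 + 2*sqrt(26).
Denominator becomes -95; numerator becomes -202 + 8*sqrt(26).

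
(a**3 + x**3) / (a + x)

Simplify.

Apply the sum-of-cubes factorisation and cancel (a + x).

a**2 - a*x + x**2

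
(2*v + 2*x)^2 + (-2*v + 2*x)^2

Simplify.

Only the even-power cross terms survive.

8*v^2 + 8*x^2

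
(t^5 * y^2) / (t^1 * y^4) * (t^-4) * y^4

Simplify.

y^2

Quotient: t^4 * (y^-2)
Multiply by (t^-4) * y^4: add exponents.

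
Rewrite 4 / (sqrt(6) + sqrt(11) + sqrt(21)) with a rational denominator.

Group as (sqrt(11) + sqrt(21)) + sqrt(6); multiply by (sqrt(11) + sqrt(21)) - sqrt(6), then rationalise the remaining surd.

(-3*sqrt(154) - 2*sqrt(21) + 8*sqrt(11) + 13*sqrt(6))/31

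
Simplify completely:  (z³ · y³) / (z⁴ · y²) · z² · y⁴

y⁵*z

Quotient: (z^-1) · y¹
Multiply by z² · y⁴: add exponents.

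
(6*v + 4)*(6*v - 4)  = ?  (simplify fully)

Difference of squares with P = 6*v, Q = 4.

36*v^2 - 16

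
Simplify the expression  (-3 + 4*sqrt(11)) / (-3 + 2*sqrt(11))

(6*sqrt(11) + 79)/35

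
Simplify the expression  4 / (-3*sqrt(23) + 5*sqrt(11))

(3*sqrt(23) + 5*sqrt(11))/17

Multiply numerator and denominator by 3*sqrt(23) + 5*sqrt(11).
Denominator becomes 68; numerator becomes 12*sqrt(23) + 20*sqrt(11).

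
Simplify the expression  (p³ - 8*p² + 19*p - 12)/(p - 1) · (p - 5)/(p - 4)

p² - 8*p + 15

Factor: p³ - 8*p² + 19*p - 12 = (p - 1)·(p - 3)·(p - 4)
Cancel the common factors (p - 1), (p - 4).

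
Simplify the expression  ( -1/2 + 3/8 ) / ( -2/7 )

7/16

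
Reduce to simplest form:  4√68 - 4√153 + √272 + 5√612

30*√17

4√68 = 8*√17; 4√153 = 12*√17; √272 = 4*√17; 5√612 = 30*√17
Combine: (8 - 12 + 4 + 30)·√17 = 30*√17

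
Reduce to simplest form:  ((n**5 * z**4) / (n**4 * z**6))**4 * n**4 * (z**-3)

Inside the bracket: n**1 * (z**-2)
Raise to the power 4: n**4 * (z**-8)
Multiply by n**4 * (z**-3): add exponents.

n**8/z**11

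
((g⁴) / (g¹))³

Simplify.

Inside the bracket: g³
Raise to the power 3: g⁹

g⁹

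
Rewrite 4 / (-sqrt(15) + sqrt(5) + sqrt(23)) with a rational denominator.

(-52*sqrt(15) - 12*sqrt(23) + 132*sqrt(5) + 40*sqrt(69))/291

Group as (sqrt(5) + sqrt(23)) - sqrt(15); multiply by (sqrt(5) + sqrt(23)) + sqrt(15), then rationalise the remaining surd.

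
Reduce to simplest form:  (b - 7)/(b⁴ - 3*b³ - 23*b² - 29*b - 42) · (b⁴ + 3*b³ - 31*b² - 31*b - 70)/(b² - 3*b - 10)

Factor: b⁴ - 3*b³ - 23*b² - 29*b - 42 = (b - 7)·(b + 3)·(b² + b + 2);  b⁴ + 3*b³ - 31*b² - 31*b - 70 = (b - 5)·(b + 7)·(b² + b + 2);  b² - 3*b - 10 = (b - 5)·(b + 2)
Cancel the common factors (b² + b + 2), (b - 7), (b - 5).

(b + 7)/(b² + 5*b + 6)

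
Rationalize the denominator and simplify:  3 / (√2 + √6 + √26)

(-11*√6 - 15*√2 + 2*√78 + 9*√26)/46

Group as (√6 + √26) + √2; multiply by (√6 + √26) - √2, then rationalise the remaining surd.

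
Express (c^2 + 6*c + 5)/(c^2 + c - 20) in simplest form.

Factor: c^2 + 6*c + 5 = (c + 5)*(c + 1);  c^2 + c - 20 = (c - 4)*(c + 5)
Cancel the common factor (c + 5).

(c + 1)/(c - 4)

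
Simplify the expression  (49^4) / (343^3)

7^(-1)

49^4 = 7^8; 343^3 = 7^9
Combine exponents: 7^(-1)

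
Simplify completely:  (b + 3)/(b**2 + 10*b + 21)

1/(b + 7)

Factor: b**2 + 10*b + 21 = (b + 7)*(b + 3)
Cancel the common factor (b + 3).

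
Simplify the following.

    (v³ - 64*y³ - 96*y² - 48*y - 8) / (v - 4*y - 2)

v² + 4*v*y + 2*v + 16*y² + 16*y + 4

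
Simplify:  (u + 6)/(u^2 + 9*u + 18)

Factor: u^2 + 9*u + 18 = (u + 3)*(u + 6)
Cancel the common factor (u + 6).

1/(u + 3)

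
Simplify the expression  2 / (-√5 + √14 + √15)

Group as (√14 + √15) - √5; multiply by (√14 + √15) + √5, then rationalise the remaining surd.

(-12*√5 + 2*√15 + 3*√14 + 5*√42)/66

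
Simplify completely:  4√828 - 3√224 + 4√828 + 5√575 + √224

4√828 = 24*√23; 3√224 = 12*√14; 4√828 = 24*√23; 5√575 = 25*√23; √224 = 4*√14

-8*√14 + 73*√23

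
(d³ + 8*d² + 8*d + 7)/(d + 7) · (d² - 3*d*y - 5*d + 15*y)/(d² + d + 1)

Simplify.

Factor: d³ + 8*d² + 8*d + 7 = (d + 7)·(d² + d + 1);  d² - 3*d*y - 5*d + 15*y = (d - 3*y)·(d - 5)
Cancel the common factors (d² + d + 1), (d + 7).

d² - 3*d*y - 5*d + 15*y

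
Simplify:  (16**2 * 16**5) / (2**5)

16**2 = 2**8; 16**5 = 2**20; 2**5 = 2**5
Combine exponents: 2**23

2**23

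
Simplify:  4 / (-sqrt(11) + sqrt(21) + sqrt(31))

Group as (sqrt(21) + sqrt(31)) - sqrt(11); multiply by (sqrt(21) + sqrt(31)) + sqrt(11), then rationalise the remaining surd.

(-164*sqrt(11) + 4*sqrt(31) + 84*sqrt(21) + 8*sqrt(7161))/923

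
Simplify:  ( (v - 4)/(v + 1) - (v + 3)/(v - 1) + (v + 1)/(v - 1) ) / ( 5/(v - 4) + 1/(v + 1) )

Numerator: (v - 4)/(v + 1) - (v + 3)/(v - 1) + (v + 1)/(v - 1) = (v^2 - 7*v + 2)/(v^2 - 1)
Denominator: 5/(v - 4) + 1/(v + 1) = (6*v + 1)/(v^2 - 3*v - 4)
Divide: ((v^2 - 7*v + 2)/(v^2 - 1)) · ((v^2 - 3*v - 4)/(6*v + 1)) = (v^3 - 11*v^2 + 30*v - 8)/(6*v^2 - 5*v - 1)

(v^3 - 11*v^2 + 30*v - 8)/(6*v^2 - 5*v - 1)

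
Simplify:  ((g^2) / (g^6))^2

g^(-8)

Inside the bracket: (g^-4)
Raise to the power 2: (g^-8)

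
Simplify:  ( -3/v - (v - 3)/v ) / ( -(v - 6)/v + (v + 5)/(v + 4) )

(-v² - 4*v)/(7*v + 24)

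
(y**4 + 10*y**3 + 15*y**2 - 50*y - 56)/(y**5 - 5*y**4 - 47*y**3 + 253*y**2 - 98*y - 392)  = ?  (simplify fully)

(y + 4)/(y**2 - 11*y + 28)

Factor: y**4 + 10*y**3 + 15*y**2 - 50*y - 56 = (y - 2)*(y + 1)*(y + 7)*(y + 4);  y**5 - 5*y**4 - 47*y**3 + 253*y**2 - 98*y - 392 = (y - 2)*(y + 7)*(y - 7)*(y + 1)*(y - 4)
Cancel the common factors (y + 7), (y - 2), (y + 1).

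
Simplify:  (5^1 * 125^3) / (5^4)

5^1 = 5^1; 125^3 = 5^9; 5^4 = 5^4
Combine exponents: 5^6

5^6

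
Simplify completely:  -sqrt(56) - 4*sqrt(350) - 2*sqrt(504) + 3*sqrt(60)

sqrt(56) = 2*sqrt(14); 4*sqrt(350) = 20*sqrt(14); 2*sqrt(504) = 12*sqrt(14); 3*sqrt(60) = 6*sqrt(15)

-34*sqrt(14) + 6*sqrt(15)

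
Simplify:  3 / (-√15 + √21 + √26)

Group as (√21 + √26) - √15; multiply by (√21 + √26) + √15, then rationalise the remaining surd.

(-48*√15 + 15*√26 + 30*√21 + 9*√910)/580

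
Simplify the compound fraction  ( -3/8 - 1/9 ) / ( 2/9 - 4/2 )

35/128

Numerator: -3/8 - 1/9 = -35/72
Denominator: 2/9 - 4/2 = -16/9
Divide: (-35/72) · (-9/16) = 35/128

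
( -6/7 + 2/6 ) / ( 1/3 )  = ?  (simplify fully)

Numerator: -6/7 + 2/6 = -11/21
Denominator: 1/3 = 1/3
Divide: (-11/21) · (3) = -11/7

-11/7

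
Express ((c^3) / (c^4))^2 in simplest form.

c^(-2)

Inside the bracket: (c^-1)
Raise to the power 2: (c^-2)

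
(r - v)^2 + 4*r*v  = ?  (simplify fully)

(r + v)^2

Expanding gives r^2 + 2*r*v + v^2, a perfect square.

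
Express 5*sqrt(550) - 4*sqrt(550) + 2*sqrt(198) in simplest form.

11*sqrt(22)

5*sqrt(550) = 25*sqrt(22); 4*sqrt(550) = 20*sqrt(22); 2*sqrt(198) = 6*sqrt(22)
Combine: (25 - 20 + 6)·sqrt(22) = 11*sqrt(22)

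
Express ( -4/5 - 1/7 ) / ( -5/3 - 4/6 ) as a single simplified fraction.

Numerator: -4/5 - 1/7 = -33/35
Denominator: -5/3 - 4/6 = -7/3
Divide: (-33/35) · (-3/7) = 99/245

99/245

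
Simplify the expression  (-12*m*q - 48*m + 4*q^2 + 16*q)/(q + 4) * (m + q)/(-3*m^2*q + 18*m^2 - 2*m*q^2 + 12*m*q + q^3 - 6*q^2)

4/(q - 6)

Factor: -12*m*q - 48*m + 4*q^2 + 16*q = 4*(q + 4)*(-3*m + q);  -3*m^2*q + 18*m^2 - 2*m*q^2 + 12*m*q + q^3 - 6*q^2 = (m + q)*(-3*m + q)*(q - 6)
Cancel the common factors (m + q), (q + 4), (-3*m + q).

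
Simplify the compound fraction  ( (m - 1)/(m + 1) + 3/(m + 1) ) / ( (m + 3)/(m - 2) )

Numerator: (m - 1)/(m + 1) + 3/(m + 1) = (m + 2)/(m + 1)
Denominator: (m + 3)/(m - 2) = (m + 3)/(m - 2)
Divide: ((m + 2)/(m + 1)) · ((m - 2)/(m + 3)) = (m² - 4)/(m² + 4*m + 3)

(m² - 4)/(m² + 4*m + 3)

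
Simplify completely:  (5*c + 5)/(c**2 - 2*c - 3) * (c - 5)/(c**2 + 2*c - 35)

5/(c**2 + 4*c - 21)

Factor: 5*c + 5 = 5*(c + 1);  c**2 - 2*c - 3 = (c + 1)*(c - 3);  c**2 + 2*c - 35 = (c - 5)*(c + 7)
Cancel the common factors (c + 1), (c - 5).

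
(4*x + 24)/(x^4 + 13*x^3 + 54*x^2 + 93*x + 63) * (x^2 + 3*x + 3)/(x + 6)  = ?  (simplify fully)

4/(x^2 + 10*x + 21)

Factor: 4*x + 24 = 4*(x + 6);  x^4 + 13*x^3 + 54*x^2 + 93*x + 63 = (x + 7)*(x^2 + 3*x + 3)*(x + 3)
Cancel the common factors (x^2 + 3*x + 3), (x + 6).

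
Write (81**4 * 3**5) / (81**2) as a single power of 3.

3**13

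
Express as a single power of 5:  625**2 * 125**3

5**17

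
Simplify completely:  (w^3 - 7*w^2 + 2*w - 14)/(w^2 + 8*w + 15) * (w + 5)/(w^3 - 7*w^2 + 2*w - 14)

1/(w + 3)

Factor: w^3 - 7*w^2 + 2*w - 14 = (w^2 + 2)*(w - 7);  w^2 + 8*w + 15 = (w + 5)*(w + 3);  w^3 - 7*w^2 + 2*w - 14 = (w - 7)*(w^2 + 2)
Cancel the common factors (w^2 + 2), (w - 7), (w + 5).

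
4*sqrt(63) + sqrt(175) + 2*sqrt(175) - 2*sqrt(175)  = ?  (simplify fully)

17*sqrt(7)

4*sqrt(63) = 12*sqrt(7); sqrt(175) = 5*sqrt(7); 2*sqrt(175) = 10*sqrt(7); 2*sqrt(175) = 10*sqrt(7)
Combine: (12 + 5 + 10 - 10)·sqrt(7) = 17*sqrt(7)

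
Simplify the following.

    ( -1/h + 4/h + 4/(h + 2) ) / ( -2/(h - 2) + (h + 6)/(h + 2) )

Numerator: -1/h + 4/h + 4/(h + 2) = (7*h + 6)/(h² + 2*h)
Denominator: -2/(h - 2) + (h + 6)/(h + 2) = (h² + 2*h - 16)/(h² - 4)
Divide: ((7*h + 6)/(h² + 2*h)) · ((h² - 4)/(h² + 2*h - 16)) = (7*h² - 8*h - 12)/(h³ + 2*h² - 16*h)

(7*h² - 8*h - 12)/(h³ + 2*h² - 16*h)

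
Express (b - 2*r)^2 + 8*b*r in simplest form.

Expand the square and combine the 8*b*r term.

(b + 2*r)^2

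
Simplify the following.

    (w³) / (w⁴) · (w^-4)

w^(-5)

Quotient: (w^-1)
Multiply by (w^-4): add exponents.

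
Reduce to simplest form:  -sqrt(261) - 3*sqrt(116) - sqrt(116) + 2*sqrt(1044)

sqrt(29)

sqrt(261) = 3*sqrt(29); 3*sqrt(116) = 6*sqrt(29); sqrt(116) = 2*sqrt(29); 2*sqrt(1044) = 12*sqrt(29)
Combine: (-3 - 6 - 2 + 12)·sqrt(29) = sqrt(29)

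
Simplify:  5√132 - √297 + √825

5√132 = 10*√33; √297 = 3*√33; √825 = 5*√33
Combine: (10 - 3 + 5)·√33 = 12*√33

12*√33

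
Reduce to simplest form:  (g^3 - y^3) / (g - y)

g^2 + g*y + y^2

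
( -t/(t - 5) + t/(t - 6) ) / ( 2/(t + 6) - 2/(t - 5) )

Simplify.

Numerator: -t/(t - 5) + t/(t - 6) = t/(t^2 - 11*t + 30)
Denominator: 2/(t + 6) - 2/(t - 5) = -22/(t^2 + t - 30)
Divide: (t/(t^2 - 11*t + 30)) · (-t^2/22 - t/22 + 15/11) = (-t^2 - 6*t)/(22*t - 132)

(-t^2 - 6*t)/(22*t - 132)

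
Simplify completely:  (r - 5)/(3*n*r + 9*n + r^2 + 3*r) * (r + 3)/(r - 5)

Factor: 3*n*r + 9*n + r^2 + 3*r = (3*n + r)*(r + 3)
Cancel the common factors (r - 5), (r + 3).

1/(3*n + r)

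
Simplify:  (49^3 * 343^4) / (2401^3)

7^6

49^3 = 7^6; 343^4 = 7^12; 2401^3 = 7^12
Combine exponents: 7^6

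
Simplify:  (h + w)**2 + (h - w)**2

Write as f(h,w) + f(h,-w) and expand.

2*h**2 + 2*w**2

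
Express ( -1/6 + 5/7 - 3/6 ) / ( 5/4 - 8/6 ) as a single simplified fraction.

-4/7

Numerator: -1/6 + 5/7 - 3/6 = 1/21
Denominator: 5/4 - 8/6 = -1/12
Divide: (1/21) · (-12) = -4/7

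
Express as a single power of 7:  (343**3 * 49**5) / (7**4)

343**3 = 7**9; 49**5 = 7**10; 7**4 = 7**4
Combine exponents: 7**15

7**15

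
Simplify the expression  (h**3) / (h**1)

h**2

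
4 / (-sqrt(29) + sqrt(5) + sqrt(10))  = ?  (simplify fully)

Group as (sqrt(5) + sqrt(10)) - sqrt(29); multiply by (sqrt(5) + sqrt(10)) + sqrt(29), then rationalise the remaining surd.

14*sqrt(29) + 24*sqrt(10) + 34*sqrt(5) + 10*sqrt(58)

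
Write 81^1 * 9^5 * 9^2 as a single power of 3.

3^18

81^1 = 3^4; 9^5 = 3^10; 9^2 = 3^4
Combine exponents: 3^18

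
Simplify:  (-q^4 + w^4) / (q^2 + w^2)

-q^2 + w^2

-q^4 + w^4 factors as -(q - w)*(q + w)*(q^2 + w^2).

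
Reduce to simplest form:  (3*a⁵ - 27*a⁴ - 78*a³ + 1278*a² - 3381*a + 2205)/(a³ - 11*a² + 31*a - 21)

3*a² + 6*a - 105

Factor: 3*a⁵ - 27*a⁴ - 78*a³ + 1278*a² - 3381*a + 2205 = 3·(a - 7)·(a - 5)·(a - 1)·(a - 3)·(a + 7);  a³ - 11*a² + 31*a - 21 = (a - 1)·(a - 3)·(a - 7)
Cancel the common factors (a - 3), (a - 7), (a - 1).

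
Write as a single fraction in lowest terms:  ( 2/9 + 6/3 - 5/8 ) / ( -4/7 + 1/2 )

-805/36

Numerator: 2/9 + 6/3 - 5/8 = 115/72
Denominator: -4/7 + 1/2 = -1/14
Divide: (115/72) · (-14) = -805/36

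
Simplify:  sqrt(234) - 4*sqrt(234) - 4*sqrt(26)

-13*sqrt(26)

sqrt(234) = 3*sqrt(26); 4*sqrt(234) = 12*sqrt(26); 4*sqrt(26) = 4*sqrt(26)
Combine: (3 - 12 - 4)·sqrt(26) = -13*sqrt(26)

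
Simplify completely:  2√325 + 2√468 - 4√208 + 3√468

24*√13

2√325 = 10*√13; 2√468 = 12*√13; 4√208 = 16*√13; 3√468 = 18*√13
Combine: (10 + 12 - 16 + 18)·√13 = 24*√13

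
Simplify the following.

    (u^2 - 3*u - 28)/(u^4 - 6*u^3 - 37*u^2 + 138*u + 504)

Factor: u^2 - 3*u - 28 = (u - 7)*(u + 4);  u^4 - 6*u^3 - 37*u^2 + 138*u + 504 = (u + 3)*(u - 6)*(u - 7)*(u + 4)
Cancel the common factors (u - 7), (u + 4).

1/(u^2 - 3*u - 18)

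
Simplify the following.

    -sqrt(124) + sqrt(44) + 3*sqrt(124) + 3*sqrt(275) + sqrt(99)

sqrt(124) = 2*sqrt(31); sqrt(44) = 2*sqrt(11); 3*sqrt(124) = 6*sqrt(31); 3*sqrt(275) = 15*sqrt(11); sqrt(99) = 3*sqrt(11)

4*sqrt(31) + 20*sqrt(11)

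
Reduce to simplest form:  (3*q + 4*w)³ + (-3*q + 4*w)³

216*q²*w + 128*w³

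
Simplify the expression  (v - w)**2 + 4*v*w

After expansion: v**2 + 2*v*w + w**2 — a perfect-square trinomial.

(v + w)**2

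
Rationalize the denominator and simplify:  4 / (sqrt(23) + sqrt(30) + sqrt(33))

(-3*sqrt(2530) + 10*sqrt(33) + 13*sqrt(30) + 20*sqrt(23))/295

Group as (sqrt(23) + sqrt(30)) + sqrt(33); multiply by (sqrt(23) + sqrt(30)) - sqrt(33), then rationalise the remaining surd.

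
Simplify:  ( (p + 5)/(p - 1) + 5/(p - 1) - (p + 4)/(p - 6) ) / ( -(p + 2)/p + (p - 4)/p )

Numerator: (p + 5)/(p - 1) + 5/(p - 1) - (p + 4)/(p - 6) = (p - 56)/(p² - 7*p + 6)
Denominator: -(p + 2)/p + (p - 4)/p = -6/p
Divide: ((p - 56)/(p² - 7*p + 6)) · (-p/6) = (-p² + 56*p)/(6*p² - 42*p + 36)

(-p² + 56*p)/(6*p² - 42*p + 36)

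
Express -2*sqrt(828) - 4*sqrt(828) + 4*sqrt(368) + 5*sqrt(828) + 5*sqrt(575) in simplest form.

35*sqrt(23)

2*sqrt(828) = 12*sqrt(23); 4*sqrt(828) = 24*sqrt(23); 4*sqrt(368) = 16*sqrt(23); 5*sqrt(828) = 30*sqrt(23); 5*sqrt(575) = 25*sqrt(23)
Combine: (-12 - 24 + 16 + 30 + 25)·sqrt(23) = 35*sqrt(23)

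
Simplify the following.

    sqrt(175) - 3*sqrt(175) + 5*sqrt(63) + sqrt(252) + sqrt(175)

sqrt(175) = 5*sqrt(7); 3*sqrt(175) = 15*sqrt(7); 5*sqrt(63) = 15*sqrt(7); sqrt(252) = 6*sqrt(7); sqrt(175) = 5*sqrt(7)
Combine: (5 - 15 + 15 + 6 + 5)·sqrt(7) = 16*sqrt(7)

16*sqrt(7)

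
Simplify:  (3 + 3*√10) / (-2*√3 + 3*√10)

Multiply numerator and denominator by 2*√3 + 3*√10.
Denominator becomes 78; numerator becomes 6*√3 + 9*√10 + 6*√30 + 90.

(2*√3 + 3*√10 + 2*√30 + 30)/26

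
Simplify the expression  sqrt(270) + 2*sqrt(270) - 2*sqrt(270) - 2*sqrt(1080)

sqrt(270) = 3*sqrt(30); 2*sqrt(270) = 6*sqrt(30); 2*sqrt(270) = 6*sqrt(30); 2*sqrt(1080) = 12*sqrt(30)
Combine: (3 + 6 - 6 - 12)·sqrt(30) = -9*sqrt(30)

-9*sqrt(30)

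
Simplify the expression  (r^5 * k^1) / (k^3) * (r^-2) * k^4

k^2*r^3

Quotient: r^5 * (k^-2)
Multiply by (r^-2) * k^4: add exponents.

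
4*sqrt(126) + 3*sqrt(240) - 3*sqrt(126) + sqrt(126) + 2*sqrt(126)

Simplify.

12*sqrt(14) + 12*sqrt(15)

4*sqrt(126) = 12*sqrt(14); 3*sqrt(240) = 12*sqrt(15); 3*sqrt(126) = 9*sqrt(14); sqrt(126) = 3*sqrt(14); 2*sqrt(126) = 6*sqrt(14)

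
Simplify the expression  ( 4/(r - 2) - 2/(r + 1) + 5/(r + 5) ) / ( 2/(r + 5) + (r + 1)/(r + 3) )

(7*r³ + 34*r² + 69*r + 90)/(r⁴ + 7*r³ + r² - 27*r - 22)

Numerator: 4/(r - 2) - 2/(r + 1) + 5/(r + 5) = (7*r² + 13*r + 30)/(r³ + 4*r² - 7*r - 10)
Denominator: 2/(r + 5) + (r + 1)/(r + 3) = (r² + 8*r + 11)/(r² + 8*r + 15)
Divide: ((7*r² + 13*r + 30)/(r³ + 4*r² - 7*r - 10)) · ((r² + 8*r + 15)/(r² + 8*r + 11)) = (7*r³ + 34*r² + 69*r + 90)/(r⁴ + 7*r³ + r² - 27*r - 22)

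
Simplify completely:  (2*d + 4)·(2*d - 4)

Difference of squares with P = 2*d, Q = 4.

4*d² - 16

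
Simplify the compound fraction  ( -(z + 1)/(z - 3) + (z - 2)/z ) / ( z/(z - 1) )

Numerator: -(z + 1)/(z - 3) + (z - 2)/z = (-6*z + 6)/(z^2 - 3*z)
Denominator: z/(z - 1) = z/(z - 1)
Divide: ((-6*z + 6)/(z^2 - 3*z)) · ((z - 1)/z) = (-6*z^2 + 12*z - 6)/(z^3 - 3*z^2)

(-6*z^2 + 12*z - 6)/(z^3 - 3*z^2)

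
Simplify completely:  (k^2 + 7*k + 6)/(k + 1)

k + 6

Factor: k^2 + 7*k + 6 = (k + 1)*(k + 6)
Cancel the common factor (k + 1).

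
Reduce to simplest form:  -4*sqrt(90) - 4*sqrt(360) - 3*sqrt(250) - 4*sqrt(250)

4*sqrt(90) = 12*sqrt(10); 4*sqrt(360) = 24*sqrt(10); 3*sqrt(250) = 15*sqrt(10); 4*sqrt(250) = 20*sqrt(10)
Combine: (-12 - 24 - 15 - 20)·sqrt(10) = -71*sqrt(10)

-71*sqrt(10)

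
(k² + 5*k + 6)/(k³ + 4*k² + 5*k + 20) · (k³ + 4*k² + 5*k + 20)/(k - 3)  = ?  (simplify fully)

(k² + 5*k + 6)/(k - 3)

Factor: k² + 5*k + 6 = (k + 2)·(k + 3);  k³ + 4*k² + 5*k + 20 = (k + 4)·(k² + 5);  k³ + 4*k² + 5*k + 20 = (k + 4)·(k² + 5)
Cancel the common factors (k² + 5), (k + 4).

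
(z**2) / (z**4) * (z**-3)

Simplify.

Quotient: (z**-2)
Multiply by (z**-3): add exponents.

z**(-5)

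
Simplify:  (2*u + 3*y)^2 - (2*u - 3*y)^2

24*u*y

Write as f((2*u),(3*y)) - f((2*u),-(3*y)) and expand.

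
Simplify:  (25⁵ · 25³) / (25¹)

5^14

25⁵ = 5^10; 25³ = 5^6; 25¹ = 5^2
Combine exponents: 5^14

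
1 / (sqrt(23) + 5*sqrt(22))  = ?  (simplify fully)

Multiply numerator and denominator by -5*sqrt(22) + sqrt(23).
Denominator becomes -527; numerator becomes -5*sqrt(22) + sqrt(23).

(-sqrt(23) + 5*sqrt(22))/527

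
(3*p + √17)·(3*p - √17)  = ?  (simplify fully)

(3*p)^2 - (√17)^2 = 9*p² - 17.

9*p² - 17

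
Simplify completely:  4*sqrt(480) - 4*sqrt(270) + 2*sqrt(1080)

16*sqrt(30)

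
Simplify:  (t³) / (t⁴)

1/t

Quotient: (t^-1)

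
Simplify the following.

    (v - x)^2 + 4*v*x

(v + x)^2

Expand the square and combine the 4*v*x term.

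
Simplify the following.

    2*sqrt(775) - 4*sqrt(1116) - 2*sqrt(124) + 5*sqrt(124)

-8*sqrt(31)

2*sqrt(775) = 10*sqrt(31); 4*sqrt(1116) = 24*sqrt(31); 2*sqrt(124) = 4*sqrt(31); 5*sqrt(124) = 10*sqrt(31)
Combine: (10 - 24 - 4 + 10)·sqrt(31) = -8*sqrt(31)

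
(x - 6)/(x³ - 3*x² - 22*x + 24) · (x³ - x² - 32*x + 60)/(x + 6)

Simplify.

Factor: x³ - 3*x² - 22*x + 24 = (x + 4)·(x - 1)·(x - 6);  x³ - x² - 32*x + 60 = (x - 2)·(x - 5)·(x + 6)
Cancel the common factors (x + 6), (x - 6).

(x² - 7*x + 10)/(x² + 3*x - 4)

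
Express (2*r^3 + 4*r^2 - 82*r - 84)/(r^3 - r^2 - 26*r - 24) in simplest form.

Factor: 2*r^3 + 4*r^2 - 82*r - 84 = 2*(r + 1)*(r - 6)*(r + 7);  r^3 - r^2 - 26*r - 24 = (r + 1)*(r - 6)*(r + 4)
Cancel the common factors (r - 6), (r + 1).

(2*r + 14)/(r + 4)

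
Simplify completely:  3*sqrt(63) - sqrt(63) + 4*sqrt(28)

3*sqrt(63) = 9*sqrt(7); sqrt(63) = 3*sqrt(7); 4*sqrt(28) = 8*sqrt(7)
Combine: (9 - 3 + 8)·sqrt(7) = 14*sqrt(7)

14*sqrt(7)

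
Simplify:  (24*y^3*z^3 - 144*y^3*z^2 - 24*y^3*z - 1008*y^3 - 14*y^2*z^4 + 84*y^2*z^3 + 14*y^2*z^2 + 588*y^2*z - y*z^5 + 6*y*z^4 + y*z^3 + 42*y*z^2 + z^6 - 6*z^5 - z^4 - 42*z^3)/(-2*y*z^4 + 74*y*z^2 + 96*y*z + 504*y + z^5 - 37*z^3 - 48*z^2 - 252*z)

(-12*y^2 + y*z + z^2)/(z + 6)

Factor: 24*y^3*z^3 - 144*y^3*z^2 - 24*y^3*z - 1008*y^3 - 14*y^2*z^4 + 84*y^2*z^3 + 14*y^2*z^2 + 588*y^2*z - y*z^5 + 6*y*z^4 + y*z^3 + 42*y*z^2 + z^6 - 6*z^5 - z^4 - 42*z^3 = (z^2 + z + 6)*(z - 7)*(-2*y + z)*(4*y + z)*(-3*y + z);  -2*y*z^4 + 74*y*z^2 + 96*y*z + 504*y + z^5 - 37*z^3 - 48*z^2 - 252*z = (-2*y + z)*(z + 6)*(z^2 + z + 6)*(z - 7)
Cancel the common factors (z^2 + z + 6), (-2*y + z), (z - 7).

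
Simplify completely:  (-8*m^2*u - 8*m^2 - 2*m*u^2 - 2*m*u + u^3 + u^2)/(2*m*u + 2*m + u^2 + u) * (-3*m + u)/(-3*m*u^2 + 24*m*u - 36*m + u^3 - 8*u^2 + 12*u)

(-4*m + u)/(u^2 - 8*u + 12)

Factor: -8*m^2*u - 8*m^2 - 2*m*u^2 - 2*m*u + u^3 + u^2 = (u + 1)*(-4*m + u)*(2*m + u);  2*m*u + 2*m + u^2 + u = (u + 1)*(2*m + u);  -3*m*u^2 + 24*m*u - 36*m + u^3 - 8*u^2 + 12*u = (-3*m + u)*(u - 6)*(u - 2)
Cancel the common factors (2*m + u), (-3*m + u), (u + 1).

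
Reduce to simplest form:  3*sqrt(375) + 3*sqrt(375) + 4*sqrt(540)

54*sqrt(15)

3*sqrt(375) = 15*sqrt(15); 3*sqrt(375) = 15*sqrt(15); 4*sqrt(540) = 24*sqrt(15)
Combine: (15 + 15 + 24)·sqrt(15) = 54*sqrt(15)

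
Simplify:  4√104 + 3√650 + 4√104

4√104 = 8*√26; 3√650 = 15*√26; 4√104 = 8*√26
Combine: (8 + 15 + 8)·√26 = 31*√26

31*√26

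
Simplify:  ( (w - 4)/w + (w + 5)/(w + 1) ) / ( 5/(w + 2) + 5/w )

Numerator: (w - 4)/w + (w + 5)/(w + 1) = (2*w**2 + 2*w - 4)/(w**2 + w)
Denominator: 5/(w + 2) + 5/w = (10*w + 10)/(w**2 + 2*w)
Divide: ((2*w**2 + 2*w - 4)/(w**2 + w)) · ((w**2 + 2*w)/(10*w + 10)) = (w**3 + 3*w**2 - 4)/(5*w**2 + 10*w + 5)

(w**3 + 3*w**2 - 4)/(5*w**2 + 10*w + 5)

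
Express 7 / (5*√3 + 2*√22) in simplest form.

(-35*√3 + 14*√22)/13

Multiply numerator and denominator by -2*√22 + 5*√3.
Denominator becomes -13; numerator becomes -14*√22 + 35*√3.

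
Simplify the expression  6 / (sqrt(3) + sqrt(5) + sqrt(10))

(-15*sqrt(6) - 3*sqrt(10) + 12*sqrt(5) + 18*sqrt(3))/14

Group as (sqrt(5) + sqrt(10)) + sqrt(3); multiply by (sqrt(5) + sqrt(10)) - sqrt(3), then rationalise the remaining surd.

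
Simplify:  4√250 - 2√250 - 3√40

4*√10

4√250 = 20*√10; 2√250 = 10*√10; 3√40 = 6*√10
Combine: (20 - 10 - 6)·√10 = 4*√10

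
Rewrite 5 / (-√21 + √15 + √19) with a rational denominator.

Group as (√15 + √19) - √21; multiply by (√15 + √19) + √21, then rationalise the remaining surd.

(-65*√21 + 85*√19 + 125*√15 + 30*√665)/971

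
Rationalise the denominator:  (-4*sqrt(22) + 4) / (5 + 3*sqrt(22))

(-284 + 32*sqrt(22))/173

Multiply numerator and denominator by -3*sqrt(22) + 5.
Denominator becomes -173; numerator becomes -32*sqrt(22) + 284.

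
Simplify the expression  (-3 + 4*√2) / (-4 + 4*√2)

Multiply numerator and denominator by -4*√2 - 4.
Denominator becomes -16; numerator becomes -20 - 4*√2.

(√2 + 5)/4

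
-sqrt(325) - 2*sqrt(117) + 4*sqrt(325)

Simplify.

sqrt(325) = 5*sqrt(13); 2*sqrt(117) = 6*sqrt(13); 4*sqrt(325) = 20*sqrt(13)
Combine: (-5 - 6 + 20)·sqrt(13) = 9*sqrt(13)

9*sqrt(13)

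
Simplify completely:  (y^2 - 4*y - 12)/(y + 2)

y - 6

Factor: y^2 - 4*y - 12 = (y + 2)*(y - 6)
Cancel the common factor (y + 2).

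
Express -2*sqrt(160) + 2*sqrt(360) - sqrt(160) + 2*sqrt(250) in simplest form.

10*sqrt(10)

2*sqrt(160) = 8*sqrt(10); 2*sqrt(360) = 12*sqrt(10); sqrt(160) = 4*sqrt(10); 2*sqrt(250) = 10*sqrt(10)
Combine: (-8 + 12 - 4 + 10)·sqrt(10) = 10*sqrt(10)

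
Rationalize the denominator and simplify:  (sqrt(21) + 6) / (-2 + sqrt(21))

Multiply numerator and denominator by -sqrt(21) - 2.
Denominator becomes -17; numerator becomes -8*sqrt(21) - 33.

(33 + 8*sqrt(21))/17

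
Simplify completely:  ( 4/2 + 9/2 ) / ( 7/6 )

39/7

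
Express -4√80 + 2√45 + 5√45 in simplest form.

5*√5

4√80 = 16*√5; 2√45 = 6*√5; 5√45 = 15*√5
Combine: (-16 + 6 + 15)·√5 = 5*√5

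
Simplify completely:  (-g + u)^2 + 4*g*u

Expanding gives g^2 + 2*g*u + u^2, a perfect square.

(g + u)^2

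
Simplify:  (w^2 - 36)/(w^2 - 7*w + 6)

Factor: w^2 - 36 = (w + 6)*(w - 6);  w^2 - 7*w + 6 = (w - 6)*(w - 1)
Cancel the common factor (w - 6).

(w + 6)/(w - 1)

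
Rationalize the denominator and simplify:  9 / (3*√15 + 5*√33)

(-9*√15 + 15*√33)/230

Multiply numerator and denominator by -3*√15 + 5*√33.
Denominator becomes 690; numerator becomes -27*√15 + 45*√33.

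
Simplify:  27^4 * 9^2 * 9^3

27^4 = 3^12; 9^2 = 3^4; 9^3 = 3^6
Combine exponents: 3^22

3^22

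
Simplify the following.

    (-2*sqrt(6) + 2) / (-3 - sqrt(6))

Multiply numerator and denominator by -3 + sqrt(6).
Denominator becomes 3; numerator becomes -18 + 8*sqrt(6).

(-18 + 8*sqrt(6))/3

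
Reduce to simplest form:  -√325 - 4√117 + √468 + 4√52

√325 = 5*√13; 4√117 = 12*√13; √468 = 6*√13; 4√52 = 8*√13
Combine: (-5 - 12 + 6 + 8)·√13 = -3*√13

-3*√13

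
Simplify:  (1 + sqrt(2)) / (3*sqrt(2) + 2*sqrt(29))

(-6 - 3*sqrt(2) + 2*sqrt(29) + 2*sqrt(58))/98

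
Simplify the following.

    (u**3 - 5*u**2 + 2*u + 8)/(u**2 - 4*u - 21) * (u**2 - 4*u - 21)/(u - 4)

Factor: u**3 - 5*u**2 + 2*u + 8 = (u + 1)*(u - 2)*(u - 4);  u**2 - 4*u - 21 = (u - 7)*(u + 3);  u**2 - 4*u - 21 = (u + 3)*(u - 7)
Cancel the common factors (u - 7), (u - 4), (u + 3).

u**2 - u - 2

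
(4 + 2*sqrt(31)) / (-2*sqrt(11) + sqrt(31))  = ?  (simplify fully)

(-4*sqrt(341) - 62 - 8*sqrt(11) - 4*sqrt(31))/13

Multiply numerator and denominator by sqrt(31) + 2*sqrt(11).
Denominator becomes -13; numerator becomes 4*sqrt(31) + 8*sqrt(11) + 62 + 4*sqrt(341).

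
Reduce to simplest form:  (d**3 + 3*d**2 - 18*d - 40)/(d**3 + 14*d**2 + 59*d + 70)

(d - 4)/(d + 7)

Factor: d**3 + 3*d**2 - 18*d - 40 = (d + 2)*(d - 4)*(d + 5);  d**3 + 14*d**2 + 59*d + 70 = (d + 5)*(d + 2)*(d + 7)
Cancel the common factors (d + 2), (d + 5).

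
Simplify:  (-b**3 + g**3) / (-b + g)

b**2 + b*g + g**2

g**3 - b**3 = (-b + g)(b**2 + b*g + g**2).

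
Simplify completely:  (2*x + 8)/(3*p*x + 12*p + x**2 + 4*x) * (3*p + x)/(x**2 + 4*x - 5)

2/(x**2 + 4*x - 5)

Factor: 2*x + 8 = 2*(x + 4);  3*p*x + 12*p + x**2 + 4*x = (3*p + x)*(x + 4);  x**2 + 4*x - 5 = (x + 5)*(x - 1)
Cancel the common factors (3*p + x), (x + 4).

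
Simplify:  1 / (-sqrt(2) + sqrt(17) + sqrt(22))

Group as (sqrt(17) + sqrt(22)) - sqrt(2); multiply by (sqrt(17) + sqrt(22)) + sqrt(2), then rationalise the remaining surd.

(-37*sqrt(2) - 3*sqrt(22) + 7*sqrt(17) + 4*sqrt(187))/127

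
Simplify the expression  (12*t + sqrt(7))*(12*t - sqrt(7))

144*t^2 - 7

Difference of squares with P = 12*t, Q = sqrt(7).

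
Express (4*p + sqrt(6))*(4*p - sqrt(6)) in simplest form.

16*p**2 - 6

Product of conjugates: (P+Q)(P-Q) = P**2 - Q**2.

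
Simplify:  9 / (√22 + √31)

-√22 + √31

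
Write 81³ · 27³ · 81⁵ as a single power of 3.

3^41

81³ = 3^12; 27³ = 3^9; 81⁵ = 3^20
Combine exponents: 3^41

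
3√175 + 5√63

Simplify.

30*√7

3√175 = 15*√7; 5√63 = 15*√7
Combine: (15 + 15)·√7 = 30*√7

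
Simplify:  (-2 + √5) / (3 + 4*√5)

(-11*√5 + 26)/71

Multiply numerator and denominator by -4*√5 + 3.
Denominator becomes -71; numerator becomes -26 + 11*√5.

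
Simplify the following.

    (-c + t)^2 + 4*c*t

After expansion: c^2 + 2*c*t + t^2 — a perfect-square trinomial.

(c + t)^2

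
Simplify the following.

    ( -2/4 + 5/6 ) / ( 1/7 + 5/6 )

14/41

Numerator: -2/4 + 5/6 = 1/3
Denominator: 1/7 + 5/6 = 41/42
Divide: (1/3) · (42/41) = 14/41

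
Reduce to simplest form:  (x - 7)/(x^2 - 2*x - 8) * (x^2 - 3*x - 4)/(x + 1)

(x - 7)/(x + 2)

Factor: x^2 - 2*x - 8 = (x - 4)*(x + 2);  x^2 - 3*x - 4 = (x + 1)*(x - 4)
Cancel the common factors (x + 1), (x - 4).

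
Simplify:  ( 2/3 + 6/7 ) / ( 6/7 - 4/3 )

-16/5

Numerator: 2/3 + 6/7 = 32/21
Denominator: 6/7 - 4/3 = -10/21
Divide: (32/21) · (-21/10) = -16/5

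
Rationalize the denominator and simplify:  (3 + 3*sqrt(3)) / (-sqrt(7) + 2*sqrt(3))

(3*sqrt(7) + 6*sqrt(3) + 3*sqrt(21) + 18)/5

Multiply numerator and denominator by sqrt(7) + 2*sqrt(3).
Denominator becomes 5; numerator becomes 3*sqrt(7) + 6*sqrt(3) + 3*sqrt(21) + 18.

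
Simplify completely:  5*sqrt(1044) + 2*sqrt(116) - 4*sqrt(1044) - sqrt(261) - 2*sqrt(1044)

5*sqrt(1044) = 30*sqrt(29); 2*sqrt(116) = 4*sqrt(29); 4*sqrt(1044) = 24*sqrt(29); sqrt(261) = 3*sqrt(29); 2*sqrt(1044) = 12*sqrt(29)
Combine: (30 + 4 - 24 - 3 - 12)·sqrt(29) = -5*sqrt(29)

-5*sqrt(29)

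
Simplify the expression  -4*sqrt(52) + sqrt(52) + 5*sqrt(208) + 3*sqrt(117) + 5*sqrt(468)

53*sqrt(13)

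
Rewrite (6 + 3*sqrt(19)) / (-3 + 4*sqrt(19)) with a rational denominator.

(33*sqrt(19) + 246)/295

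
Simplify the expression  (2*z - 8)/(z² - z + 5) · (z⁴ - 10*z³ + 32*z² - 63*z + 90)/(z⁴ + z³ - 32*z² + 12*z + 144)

(2*z - 12)/(z² + 8*z + 12)

Factor: 2*z - 8 = 2·(z - 4);  z⁴ - 10*z³ + 32*z² - 63*z + 90 = (z² - z + 5)·(z - 3)·(z - 6);  z⁴ + z³ - 32*z² + 12*z + 144 = (z - 4)·(z + 6)·(z - 3)·(z + 2)
Cancel the common factors (z² - z + 5), (z - 4), (z - 3).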